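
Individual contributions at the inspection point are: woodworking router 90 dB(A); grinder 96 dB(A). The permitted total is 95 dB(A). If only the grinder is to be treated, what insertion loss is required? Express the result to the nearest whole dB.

3 dB

The untreated sources together contribute 10^(90/10) = 1.000e+09, i.e. 90.00 dB(A).
To meet 95 dB(A) overall, the treated grinder may contribute at most 10^(95/10) − 1.000e+09 = 2.162e+09, i.e. 93.35 dB(A).
So the grinder must be reduced from 96 to 93.35 dB(A): IL = 2.65 dB.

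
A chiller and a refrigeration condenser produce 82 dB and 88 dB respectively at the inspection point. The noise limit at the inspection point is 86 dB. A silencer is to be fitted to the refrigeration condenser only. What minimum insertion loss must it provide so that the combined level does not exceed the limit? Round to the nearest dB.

4 dB

Fixed contribution from the other source: Σ 10^(L/10) = 10^(82/10) = 1.585e+08 (82.00 dB).
The limit corresponds to 10^(86/10) = 3.981e+08; subtracting the fixed part leaves 2.396e+08 for the refrigeration condenser, i.e. 83.80 dB.
So the refrigeration condenser must be reduced from 88 to 83.80 dB: IL = 4.20 dB.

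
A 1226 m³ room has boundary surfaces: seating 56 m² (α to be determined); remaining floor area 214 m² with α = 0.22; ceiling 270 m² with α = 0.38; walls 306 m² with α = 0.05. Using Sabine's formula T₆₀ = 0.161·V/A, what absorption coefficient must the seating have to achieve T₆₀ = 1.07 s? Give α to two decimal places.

From T₆₀ = 0.161·V/A, the target T₆₀ = 1.07 s needs A = 0.161·1226/1.07 = 184.47 m².
Absorption from the other surfaces = 214·0.22 + 270·0.38 + 306·0.05 = 164.98 m², so the seating must supply 19.49 m² over 56 m².
α = 19.49/56 = 0.348.

0.35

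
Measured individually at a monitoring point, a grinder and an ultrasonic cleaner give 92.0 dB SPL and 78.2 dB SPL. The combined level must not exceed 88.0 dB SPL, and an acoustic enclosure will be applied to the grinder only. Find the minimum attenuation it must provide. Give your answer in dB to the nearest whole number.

4 dB

The untreated sources together contribute 10^(78.2/10) = 6.607e+07, i.e. 78.20 dB SPL.
The limit corresponds to 10^(88.0/10) = 6.310e+08; subtracting the fixed part leaves 5.649e+08 for the grinder, i.e. 87.52 dB SPL.
So the grinder must be reduced from 92.0 to 87.52 dB SPL: IL = 4.48 dB.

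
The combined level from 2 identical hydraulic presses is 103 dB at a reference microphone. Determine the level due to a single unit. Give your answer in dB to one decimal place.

2 equal contributions raise the level by 10·log₁₀ 2 = 3.010 dB, so each unit alone gives 103 − 3.010.

100.0 dB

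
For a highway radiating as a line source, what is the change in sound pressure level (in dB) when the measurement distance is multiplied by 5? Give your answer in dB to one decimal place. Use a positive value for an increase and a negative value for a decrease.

-7.0 dB

A line source loses 3 dB per doubling of distance; generally ΔL = −10·log₁₀(r₂/r₁).
ΔL = −10·log₁₀(5) = -6.99 dB.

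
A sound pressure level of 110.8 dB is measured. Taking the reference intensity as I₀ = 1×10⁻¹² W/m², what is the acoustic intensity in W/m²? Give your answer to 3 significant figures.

L = 10·log₁₀(I/I₀) ⇒ I = I₀·10^(L/10) = 10⁻¹² × 10^11.08.

0.120 W/m²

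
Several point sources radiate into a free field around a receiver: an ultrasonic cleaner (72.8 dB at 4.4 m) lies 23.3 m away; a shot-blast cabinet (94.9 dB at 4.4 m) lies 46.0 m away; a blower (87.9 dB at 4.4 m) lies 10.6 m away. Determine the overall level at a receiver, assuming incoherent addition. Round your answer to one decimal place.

First find each source's level at the receiver (point-source: −20·log₁₀(r/r_ref)), then combine on an intensity basis.
ultrasonic cleaner: 72.8 − 20·log₁₀(23.3/4.4) = 72.8 − 14.48 = 58.32 dB.
shot-blast cabinet: 94.9 − 20·log₁₀(46.0/4.4) = 94.9 − 20.39 = 74.51 dB.
blower: 87.9 − 20·log₁₀(10.6/4.4) = 87.9 − 7.64 = 80.26 dB.
Σ 10^(L/10) = 1.352e+08 → L_total = 10·log₁₀(1.352e+08) = 81.31 dB.

81.3 dB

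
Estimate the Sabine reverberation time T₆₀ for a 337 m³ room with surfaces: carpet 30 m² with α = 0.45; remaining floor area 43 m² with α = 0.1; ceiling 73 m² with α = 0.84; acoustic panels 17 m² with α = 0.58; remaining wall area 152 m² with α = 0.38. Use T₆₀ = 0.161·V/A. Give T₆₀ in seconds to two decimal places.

Summing Sᵢαᵢ: 30·0.45 + 43·0.1 + 73·0.84 + 17·0.58 + 152·0.38 = 146.74 m².
T₆₀ = 0.161 × 337 / 146.74 = 0.370 s.

0.37 s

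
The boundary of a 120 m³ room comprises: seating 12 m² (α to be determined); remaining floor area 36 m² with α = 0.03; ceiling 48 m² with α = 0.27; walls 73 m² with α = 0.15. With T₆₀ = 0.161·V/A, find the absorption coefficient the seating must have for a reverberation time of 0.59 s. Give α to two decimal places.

Required total absorption A = 0.161·120/0.59 = 32.75 m².
Absorption from the other surfaces = 36·0.03 + 48·0.27 + 73·0.15 = 24.99 m², so the seating must supply 7.76 m² over 12 m².
α = 7.76/12 = 0.646.

0.65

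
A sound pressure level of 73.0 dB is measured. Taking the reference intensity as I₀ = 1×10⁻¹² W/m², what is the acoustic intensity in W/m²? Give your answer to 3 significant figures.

L = 10·log₁₀(I/I₀) ⇒ I = I₀·10^(L/10) = 10⁻¹² × 10^7.30.

2.00e-05 W/m²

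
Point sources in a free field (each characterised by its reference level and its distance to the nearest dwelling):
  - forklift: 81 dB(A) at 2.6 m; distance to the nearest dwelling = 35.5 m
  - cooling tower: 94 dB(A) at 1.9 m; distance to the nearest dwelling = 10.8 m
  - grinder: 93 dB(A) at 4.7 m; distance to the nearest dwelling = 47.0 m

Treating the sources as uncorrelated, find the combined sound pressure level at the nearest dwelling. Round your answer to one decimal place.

Propagate each source to the receiver with L = L_ref − 20·log₁₀(r/r_ref), then add intensities.
forklift: 81 − 20·log₁₀(35.5/2.6) = 81 − 22.71 = 58.29 dB(A).
cooling tower: 94 − 20·log₁₀(10.8/1.9) = 94 − 15.09 = 78.91 dB(A).
grinder: 93 − 20·log₁₀(47.0/4.7) = 93 − 20.00 = 73.00 dB(A).
Σ 10^(L/10) = 9.837e+07 → L_total = 10·log₁₀(9.837e+07) = 79.93 dB(A).

79.9 dB(A)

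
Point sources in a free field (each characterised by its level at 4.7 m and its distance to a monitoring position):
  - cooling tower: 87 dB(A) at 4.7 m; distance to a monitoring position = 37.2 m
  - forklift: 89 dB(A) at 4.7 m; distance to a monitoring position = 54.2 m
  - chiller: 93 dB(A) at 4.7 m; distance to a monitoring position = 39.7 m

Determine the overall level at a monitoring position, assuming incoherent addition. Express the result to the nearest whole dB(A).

Propagate each source to the receiver with L = L_ref − 20·log₁₀(r/r_ref), then add intensities.
cooling tower: 87 − 20·log₁₀(37.2/4.7) = 87 − 17.97 = 69.03 dB(A).
forklift: 89 − 20·log₁₀(54.2/4.7) = 89 − 21.24 = 67.76 dB(A).
chiller: 93 − 20·log₁₀(39.7/4.7) = 93 − 18.53 = 74.47 dB(A).
Σ 10^(L/10) = 4.194e+07 → L_total = 10·log₁₀(4.194e+07) = 76.23 dB(A).

76 dB(A)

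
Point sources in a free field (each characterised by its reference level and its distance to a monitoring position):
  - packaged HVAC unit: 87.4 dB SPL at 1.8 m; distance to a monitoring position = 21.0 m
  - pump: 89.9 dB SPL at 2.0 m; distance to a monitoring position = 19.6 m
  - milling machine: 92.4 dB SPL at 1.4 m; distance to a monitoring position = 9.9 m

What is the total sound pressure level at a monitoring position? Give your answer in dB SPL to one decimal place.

76.9 dB SPL

Propagate each source to the receiver with L = L_ref − 20·log₁₀(r/r_ref), then add intensities.
packaged HVAC unit: 87.4 − 20·log₁₀(21.0/1.8) = 87.4 − 21.34 = 66.06 dB SPL.
pump: 89.9 − 20·log₁₀(19.6/2.0) = 89.9 − 19.82 = 70.08 dB SPL.
milling machine: 92.4 − 20·log₁₀(9.9/1.4) = 92.4 − 16.99 = 75.41 dB SPL.
Σ 10^(L/10) = 4.897e+07 → L_total = 10·log₁₀(4.897e+07) = 76.90 dB SPL.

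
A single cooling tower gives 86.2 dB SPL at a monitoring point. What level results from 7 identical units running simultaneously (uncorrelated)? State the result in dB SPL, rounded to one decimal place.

94.7 dB SPL

L_total = L₁ + 10·log₁₀ N for N identical incoherent sources.
L_total = 86.2 + 10·log₁₀(7) = 86.2 + 8.451 = 94.65 dB SPL.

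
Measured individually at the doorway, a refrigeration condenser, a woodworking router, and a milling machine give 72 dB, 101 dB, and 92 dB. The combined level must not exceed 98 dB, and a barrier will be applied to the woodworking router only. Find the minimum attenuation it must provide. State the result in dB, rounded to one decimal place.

The untreated sources together contribute 10^(72/10) + 10^(92/10) = 1.601e+09, i.e. 92.04 dB.
To meet 98 dB overall, the treated woodworking router may contribute at most 10^(98/10) − 1.601e+09 = 4.709e+09, i.e. 96.73 dB.
Required insertion loss = 101 − 96.73 = 4.27 dB.

4.3 dB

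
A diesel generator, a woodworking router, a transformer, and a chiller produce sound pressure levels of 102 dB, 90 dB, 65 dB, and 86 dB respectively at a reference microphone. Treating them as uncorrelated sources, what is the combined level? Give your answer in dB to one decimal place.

For uncorrelated sources the intensities add, so convert each level to linear form, sum, and take 10·log₁₀ of the total.
Σ 10^(L/10) = 10^(102/10) + 10^(90/10) + 10^(65/10) + 10^(86/10) = 1.725e+10.
L_total = 10·log₁₀(1.725e+10) = 102.37 dB.

102.4 dB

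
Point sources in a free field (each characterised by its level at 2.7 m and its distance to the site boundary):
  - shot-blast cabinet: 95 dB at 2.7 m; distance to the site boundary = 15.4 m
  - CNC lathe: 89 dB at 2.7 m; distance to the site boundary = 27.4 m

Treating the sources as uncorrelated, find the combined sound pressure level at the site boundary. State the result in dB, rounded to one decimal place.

Propagate each source to the receiver with L = L_ref − 20·log₁₀(r/r_ref), then add intensities.
shot-blast cabinet: 95 − 20·log₁₀(15.4/2.7) = 95 − 15.12 = 79.88 dB.
CNC lathe: 89 − 20·log₁₀(27.4/2.7) = 89 − 20.13 = 68.87 dB.
Σ 10^(L/10) = 1.049e+08 → L_total = 10·log₁₀(1.049e+08) = 80.21 dB.

80.2 dB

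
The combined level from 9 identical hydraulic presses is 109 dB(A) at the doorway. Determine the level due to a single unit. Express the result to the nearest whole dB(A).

99 dB(A)

For N identical incoherent sources L_total = L₁ + 10·log₁₀ N, so L₁ = 109 − 10·log₁₀(9) = 109 − 9.542.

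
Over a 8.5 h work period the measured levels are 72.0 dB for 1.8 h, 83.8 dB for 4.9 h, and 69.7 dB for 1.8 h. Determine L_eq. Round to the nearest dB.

82 dB

The energy average is taken in the linear domain: L_eq = 10·log₁₀[(Σ tᵢ·10^(Lᵢ/10))/T], T = 8.5 h.
Σ tᵢ·10^(Lᵢ/10) = 1.8·10^(72.0/10) + 4.9·10^(83.8/10) + 1.8·10^(69.7/10) = 1.221e+09.
L_eq = 10·log₁₀(1.221e+09/8.5) = 81.57 dB.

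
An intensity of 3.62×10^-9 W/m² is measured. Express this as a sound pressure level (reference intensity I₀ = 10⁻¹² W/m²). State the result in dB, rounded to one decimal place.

35.6 dB

Dividing by I₀ shifts the exponent by 12: I/I₀ = 3.62×10^3.
L = 10·(0.5587 + 3) = 35.59 dB.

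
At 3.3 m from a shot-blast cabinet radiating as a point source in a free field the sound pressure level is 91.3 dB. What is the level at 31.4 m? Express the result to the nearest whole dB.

Spherical spreading from a point source gives a 20·log₁₀(r₂/r₁) drop.
L₂ = 91.3 − 20·log₁₀(31.4/3.3) = 91.3 − 19.568 = 71.73 dB.

72 dB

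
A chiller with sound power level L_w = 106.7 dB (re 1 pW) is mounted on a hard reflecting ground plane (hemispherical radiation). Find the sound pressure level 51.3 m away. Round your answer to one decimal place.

64.5 dB

Free-field hemispherical radiation: L_p = L_w − 10·log₁₀(2π·r²), r = 51.3 m.
2π·r² = 1.654e+04 m², 10·log₁₀ of that is 42.184 dB.
L_p = 106.7 − 42.184 = 64.52 dB.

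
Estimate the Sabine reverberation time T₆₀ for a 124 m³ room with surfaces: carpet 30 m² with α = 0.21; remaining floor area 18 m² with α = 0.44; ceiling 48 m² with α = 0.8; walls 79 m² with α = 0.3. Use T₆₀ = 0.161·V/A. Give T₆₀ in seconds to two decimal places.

Total absorption A = 30·0.21 + 18·0.44 + 48·0.8 + 79·0.3 = 76.32 m² sabins.
T₆₀ = 0.161 × 124 / 76.32 = 0.262 s.

0.26 s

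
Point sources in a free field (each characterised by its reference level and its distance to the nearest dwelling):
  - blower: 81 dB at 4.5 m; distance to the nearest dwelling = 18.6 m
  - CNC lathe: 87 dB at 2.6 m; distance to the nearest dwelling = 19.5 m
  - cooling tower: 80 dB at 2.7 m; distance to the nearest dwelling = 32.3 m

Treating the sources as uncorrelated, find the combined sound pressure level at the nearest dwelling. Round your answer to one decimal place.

Propagate each source to the receiver with L = L_ref − 20·log₁₀(r/r_ref), then add intensities.
blower: 81 − 20·log₁₀(18.6/4.5) = 81 − 12.33 = 68.67 dB.
CNC lathe: 87 − 20·log₁₀(19.5/2.6) = 87 − 17.50 = 69.50 dB.
cooling tower: 80 − 20·log₁₀(32.3/2.7) = 80 − 21.56 = 58.44 dB.
Σ 10^(L/10) = 1.698e+07 → L_total = 10·log₁₀(1.698e+07) = 72.30 dB.

72.3 dB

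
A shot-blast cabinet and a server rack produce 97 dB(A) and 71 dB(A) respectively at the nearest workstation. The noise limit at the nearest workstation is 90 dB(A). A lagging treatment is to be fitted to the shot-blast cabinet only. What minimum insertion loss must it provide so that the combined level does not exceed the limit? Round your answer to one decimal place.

7.1 dB

Fixed contribution from the other source: Σ 10^(L/10) = 10^(71/10) = 1.259e+07 (71.00 dB(A)).
To meet 90 dB(A) overall, the treated shot-blast cabinet may contribute at most 10^(90/10) − 1.259e+07 = 9.874e+08, i.e. 89.94 dB(A).
So the shot-blast cabinet must be reduced from 97 to 89.94 dB(A): IL = 7.06 dB.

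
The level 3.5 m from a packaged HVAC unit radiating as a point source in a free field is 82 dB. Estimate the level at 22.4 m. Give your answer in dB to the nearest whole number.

Point-source attenuation: ΔL = 20·log₁₀(r₂/r₁) = 20·log₁₀(22.4/3.5) = 16.124 dB.
L₂ = 82 − 20·log₁₀(22.4/3.5) = 82 − 16.124 = 65.88 dB.

66 dB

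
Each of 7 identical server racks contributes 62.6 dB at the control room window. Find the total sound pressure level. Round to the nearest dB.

N identical incoherent sources raise the level by 10·log₁₀ N.
L_total = 62.6 + 10·log₁₀(7) = 62.6 + 8.451 = 71.05 dB.

71 dB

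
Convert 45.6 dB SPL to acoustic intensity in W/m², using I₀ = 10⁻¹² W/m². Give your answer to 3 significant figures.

3.63e-08 W/m²

I = I₀·10^(L/10) = 10⁻¹² × 10^(45.6/10) = 10^(-7.440).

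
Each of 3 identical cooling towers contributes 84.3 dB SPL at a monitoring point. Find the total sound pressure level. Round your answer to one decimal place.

With 3 equal, uncorrelated contributions the intensity is 3× that of one unit, giving a rise of 10·log₁₀ 3.
L_total = 84.3 + 10·log₁₀(3) = 84.3 + 4.771 = 89.07 dB SPL.

89.1 dB SPL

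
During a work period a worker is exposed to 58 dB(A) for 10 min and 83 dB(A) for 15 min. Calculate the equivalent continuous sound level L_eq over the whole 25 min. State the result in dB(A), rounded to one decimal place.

The energy average is taken in the linear domain: L_eq = 10·log₁₀[(Σ tᵢ·10^(Lᵢ/10))/T], T = 25 min.
Σ tᵢ·10^(Lᵢ/10) = 10·10^(58/10) + 15·10^(83/10) = 2.999e+09.
L_eq = 10·log₁₀(2.999e+09/25) = 80.79 dB(A).

80.8 dB(A)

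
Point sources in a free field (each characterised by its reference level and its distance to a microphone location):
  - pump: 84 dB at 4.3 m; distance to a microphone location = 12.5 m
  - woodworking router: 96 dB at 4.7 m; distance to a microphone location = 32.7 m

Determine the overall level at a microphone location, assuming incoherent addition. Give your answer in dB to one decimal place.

Propagate each source to the receiver with L = L_ref − 20·log₁₀(r/r_ref), then add intensities.
pump: 84 − 20·log₁₀(12.5/4.3) = 84 − 9.27 = 74.73 dB.
woodworking router: 96 − 20·log₁₀(32.7/4.7) = 96 − 16.85 = 79.15 dB.
Σ 10^(L/10) = 1.120e+08 → L_total = 10·log₁₀(1.120e+08) = 80.49 dB.

80.5 dB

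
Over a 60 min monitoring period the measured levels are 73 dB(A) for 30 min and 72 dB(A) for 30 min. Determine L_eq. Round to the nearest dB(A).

73 dB(A)

The energy average is taken in the linear domain: L_eq = 10·log₁₀[(Σ tᵢ·10^(Lᵢ/10))/T], T = 60 min.
Σ tᵢ·10^(Lᵢ/10) = 30·10^(73/10) + 30·10^(72/10) = 1.074e+09.
L_eq = 10·log₁₀(1.074e+09/60) = 72.53 dB(A).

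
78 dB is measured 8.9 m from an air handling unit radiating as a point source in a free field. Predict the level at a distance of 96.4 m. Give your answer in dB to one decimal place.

Spherical spreading from a point source gives a 20·log₁₀(r₂/r₁) drop.
L₂ = 78 − 20·log₁₀(96.4/8.9) = 78 − 20.694 = 57.31 dB.

57.3 dB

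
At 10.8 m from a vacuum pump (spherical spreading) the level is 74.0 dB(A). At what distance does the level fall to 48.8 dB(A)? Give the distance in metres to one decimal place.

The 25.2 dB drop corresponds to a distance ratio of 10^(25.2/20) for a point source.
r₂ = 10.8·10^((74.0−48.8)/20) = 10.8·10^(25.2/20) = 196.53 m.

196.5 m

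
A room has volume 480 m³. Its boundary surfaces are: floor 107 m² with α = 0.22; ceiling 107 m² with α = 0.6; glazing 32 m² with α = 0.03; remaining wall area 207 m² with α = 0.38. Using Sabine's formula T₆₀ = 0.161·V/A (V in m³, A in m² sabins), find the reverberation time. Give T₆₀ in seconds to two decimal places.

Summing Sᵢαᵢ: 107·0.22 + 107·0.6 + 32·0.03 + 207·0.38 = 167.36 m².
T₆₀ = 0.161 × 480 / 167.36 = 0.462 s.

0.46 s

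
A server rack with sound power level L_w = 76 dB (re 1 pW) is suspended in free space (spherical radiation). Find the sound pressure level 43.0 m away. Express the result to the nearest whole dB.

32 dB

The power spreads over a sphere of area 4π·r², so L_p = L_w − 10·log₁₀(4π·r²).
4π·r² = 2.324e+04 m², 10·log₁₀ of that is 43.661 dB.
L_p = 76 − 43.661 = 32.34 dB.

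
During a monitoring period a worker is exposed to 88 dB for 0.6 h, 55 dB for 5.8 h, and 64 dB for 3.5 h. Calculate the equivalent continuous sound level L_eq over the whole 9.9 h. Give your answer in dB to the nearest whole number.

Weight each interval's intensity by its duration and average over T = 9.9 h:
Σ tᵢ·10^(Lᵢ/10) = 0.6·10^(88/10) + 5.8·10^(55/10) + 3.5·10^(64/10) = 3.892e+08.
L_eq = 10·log₁₀(3.892e+08/9.9) = 75.95 dB.

76 dB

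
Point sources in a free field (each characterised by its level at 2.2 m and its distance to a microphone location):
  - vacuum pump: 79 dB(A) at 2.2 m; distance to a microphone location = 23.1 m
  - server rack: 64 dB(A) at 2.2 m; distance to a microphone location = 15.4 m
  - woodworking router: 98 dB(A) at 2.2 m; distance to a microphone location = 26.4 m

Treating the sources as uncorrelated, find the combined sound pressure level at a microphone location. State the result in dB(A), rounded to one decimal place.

First find each source's level at the receiver (point-source: −20·log₁₀(r/r_ref)), then combine on an intensity basis.
vacuum pump: 79 − 20·log₁₀(23.1/2.2) = 79 − 20.42 = 58.58 dB(A).
server rack: 64 − 20·log₁₀(15.4/2.2) = 64 − 16.90 = 47.10 dB(A).
woodworking router: 98 − 20·log₁₀(26.4/2.2) = 98 − 21.58 = 76.42 dB(A).
Σ 10^(L/10) = 4.459e+07 → L_total = 10·log₁₀(4.459e+07) = 76.49 dB(A).

76.5 dB(A)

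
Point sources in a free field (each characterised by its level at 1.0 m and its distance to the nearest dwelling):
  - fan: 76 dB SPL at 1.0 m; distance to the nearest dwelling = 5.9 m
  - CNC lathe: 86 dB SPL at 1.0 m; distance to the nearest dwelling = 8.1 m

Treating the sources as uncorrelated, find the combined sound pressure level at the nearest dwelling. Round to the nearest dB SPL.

69 dB SPL

Apply inverse-square spreading to bring every level to the receiver, then sum 10^(L/10).
fan: 76 − 20·log₁₀(5.9/1.0) = 76 − 15.42 = 60.58 dB SPL.
CNC lathe: 86 − 20·log₁₀(8.1/1.0) = 86 − 18.17 = 67.83 dB SPL.
Σ 10^(L/10) = 7.211e+06 → L_total = 10·log₁₀(7.211e+06) = 68.58 dB SPL.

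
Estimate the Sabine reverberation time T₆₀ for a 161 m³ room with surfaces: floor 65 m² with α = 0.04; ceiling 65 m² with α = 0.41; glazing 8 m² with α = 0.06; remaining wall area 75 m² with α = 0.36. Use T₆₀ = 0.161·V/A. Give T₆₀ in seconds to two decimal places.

0.46 s

Summing Sᵢαᵢ: 65·0.04 + 65·0.41 + 8·0.06 + 75·0.36 = 56.73 m².
T₆₀ = 0.161 × 161 / 56.73 = 0.457 s.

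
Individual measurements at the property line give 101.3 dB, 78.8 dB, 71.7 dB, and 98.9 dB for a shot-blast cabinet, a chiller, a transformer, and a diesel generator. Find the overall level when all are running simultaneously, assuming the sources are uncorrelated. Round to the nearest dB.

103 dB

For uncorrelated sources the intensities add, so convert each level to linear form, sum, and take 10·log₁₀ of the total.
Σ 10^(L/10) = 10^(101.3/10) + 10^(78.8/10) + 10^(71.7/10) + 10^(98.9/10) = 2.134e+10.
L_total = 10·log₁₀(2.134e+10) = 103.29 dB.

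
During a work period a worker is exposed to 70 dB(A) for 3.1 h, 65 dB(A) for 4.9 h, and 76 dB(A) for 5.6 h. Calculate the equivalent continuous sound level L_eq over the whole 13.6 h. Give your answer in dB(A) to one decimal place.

73.0 dB(A)

L_eq = 10·log₁₀[(1/T)·Σ tᵢ·10^(Lᵢ/10)] with T = 13.6 h.
Σ tᵢ·10^(Lᵢ/10) = 3.1·10^(70/10) + 4.9·10^(65/10) + 5.6·10^(76/10) = 2.694e+08.
L_eq = 10·log₁₀(2.694e+08/13.6) = 72.97 dB(A).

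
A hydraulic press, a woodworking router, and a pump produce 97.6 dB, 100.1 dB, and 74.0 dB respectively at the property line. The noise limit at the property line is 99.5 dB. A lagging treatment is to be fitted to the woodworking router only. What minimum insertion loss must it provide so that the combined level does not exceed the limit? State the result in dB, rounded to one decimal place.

5.1 dB

The untreated sources together contribute 10^(97.6/10) + 10^(74.0/10) = 5.780e+09, i.e. 97.62 dB.
To meet 99.5 dB overall, the treated woodworking router may contribute at most 10^(99.5/10) − 5.780e+09 = 3.133e+09, i.e. 94.96 dB.
So the woodworking router must be reduced from 100.1 to 94.96 dB: IL = 5.14 dB.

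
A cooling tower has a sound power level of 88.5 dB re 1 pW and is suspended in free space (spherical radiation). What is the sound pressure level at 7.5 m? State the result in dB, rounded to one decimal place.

60.0 dB

The power spreads over a sphere of area 4π·r², so L_p = L_w − 10·log₁₀(4π·r²).
4π·r² = 706.9 m², 10·log₁₀ of that is 28.493 dB.
L_p = 88.5 − 28.493 = 60.01 dB.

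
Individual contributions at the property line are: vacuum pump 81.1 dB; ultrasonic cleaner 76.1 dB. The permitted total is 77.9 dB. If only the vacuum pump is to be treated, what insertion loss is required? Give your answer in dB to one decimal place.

7.9 dB

Fixed contribution from the other source: Σ 10^(L/10) = 10^(76.1/10) = 4.074e+07 (76.10 dB).
To meet 77.9 dB overall, the treated vacuum pump may contribute at most 10^(77.9/10) − 4.074e+07 = 2.092e+07, i.e. 73.21 dB.
Required insertion loss = 81.1 − 73.21 = 7.89 dB.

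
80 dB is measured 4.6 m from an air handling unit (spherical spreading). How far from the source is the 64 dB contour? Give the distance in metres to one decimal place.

Point-source spreading drops the level by 20·log₁₀(r₂/r₁); inverting, r₂/r₁ = 10^(ΔL/20).
r₂ = 4.6·10^((80−64)/20) = 4.6·10^(16.0/20) = 29.02 m.

29.0 m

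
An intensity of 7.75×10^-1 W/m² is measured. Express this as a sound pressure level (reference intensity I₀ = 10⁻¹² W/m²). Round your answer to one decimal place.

Dividing by I₀ shifts the exponent by 12: I/I₀ = 7.75×10^11.
L = 10·(0.8893 + 11) = 118.89 dB.

118.9 dB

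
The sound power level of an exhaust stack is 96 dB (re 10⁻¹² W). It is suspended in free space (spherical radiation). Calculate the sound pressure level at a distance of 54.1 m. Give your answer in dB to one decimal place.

50.3 dB

Free-field spherical radiation: L_p = L_w − 10·log₁₀(4π·r²), r = 54.1 m.
4π·r² = 3.678e+04 m², 10·log₁₀ of that is 45.656 dB.
L_p = 96 − 45.656 = 50.34 dB.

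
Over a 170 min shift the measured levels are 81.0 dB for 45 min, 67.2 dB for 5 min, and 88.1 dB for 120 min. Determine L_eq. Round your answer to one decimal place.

Weight each interval's intensity by its duration and average over T = 170 min:
Σ tᵢ·10^(Lᵢ/10) = 45·10^(81.0/10) + 5·10^(67.2/10) + 120·10^(88.1/10) = 8.317e+10.
L_eq = 10·log₁₀(8.317e+10/170) = 86.90 dB.

86.9 dB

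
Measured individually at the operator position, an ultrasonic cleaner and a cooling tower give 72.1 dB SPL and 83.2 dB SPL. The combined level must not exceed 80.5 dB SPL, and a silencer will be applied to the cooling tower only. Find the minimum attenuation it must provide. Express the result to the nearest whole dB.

Everything except the cooling tower sums to 10^(72.1/10) = 1.622e+07 in linear terms, 72.10 dB SPL.
To meet 80.5 dB SPL overall, the treated cooling tower may contribute at most 10^(80.5/10) − 1.622e+07 = 9.598e+07, i.e. 79.82 dB SPL.
So the cooling tower must be reduced from 83.2 to 79.82 dB SPL: IL = 3.38 dB.

3 dB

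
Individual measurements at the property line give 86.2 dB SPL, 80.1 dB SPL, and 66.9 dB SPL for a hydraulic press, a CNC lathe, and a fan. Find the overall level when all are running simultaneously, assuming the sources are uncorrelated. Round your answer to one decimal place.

Incoherent sources combine by intensity addition: L_total = 10·log₁₀(Σ 10^(L_i/10)).
Σ 10^(L/10) = 10^(86.2/10) + 10^(80.1/10) + 10^(66.9/10) = 5.241e+08.
L_total = 10·log₁₀(5.241e+08) = 87.19 dB SPL.

87.2 dB SPL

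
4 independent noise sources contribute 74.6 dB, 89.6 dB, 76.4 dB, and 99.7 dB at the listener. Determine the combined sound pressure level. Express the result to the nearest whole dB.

Incoherent sources combine by intensity addition: L_total = 10·log₁₀(Σ 10^(L_i/10)).
Σ 10^(L/10) = 10^(74.6/10) + 10^(89.6/10) + 10^(76.4/10) + 10^(99.7/10) = 1.032e+10.
L_total = 10·log₁₀(1.032e+10) = 100.14 dB.

100 dB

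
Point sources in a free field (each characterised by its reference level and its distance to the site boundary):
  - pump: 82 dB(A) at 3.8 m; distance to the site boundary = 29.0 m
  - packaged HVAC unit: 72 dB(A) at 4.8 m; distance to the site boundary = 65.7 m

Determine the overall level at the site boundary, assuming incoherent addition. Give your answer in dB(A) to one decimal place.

Apply inverse-square spreading to bring every level to the receiver, then sum 10^(L/10).
pump: 82 − 20·log₁₀(29.0/3.8) = 82 − 17.65 = 64.35 dB(A).
packaged HVAC unit: 72 − 20·log₁₀(65.7/4.8) = 72 − 22.73 = 49.27 dB(A).
Σ 10^(L/10) = 2.806e+06 → L_total = 10·log₁₀(2.806e+06) = 64.48 dB(A).

64.5 dB(A)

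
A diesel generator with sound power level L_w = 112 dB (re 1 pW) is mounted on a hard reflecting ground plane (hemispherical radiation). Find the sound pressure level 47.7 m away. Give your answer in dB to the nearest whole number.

70 dB

Free-field hemispherical radiation: L_p = L_w − 10·log₁₀(2π·r²), r = 47.7 m.
2π·r² = 1.43e+04 m², 10·log₁₀ of that is 41.552 dB.
L_p = 112 − 41.552 = 70.45 dB.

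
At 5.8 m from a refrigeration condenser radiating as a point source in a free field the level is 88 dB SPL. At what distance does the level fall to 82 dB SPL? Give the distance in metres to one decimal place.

For a point source L₁ − L₂ = 20·log₁₀(r₂/r₁), so r₂ = r₁·10^((L₁−L₂)/20).
r₂ = 5.8·10^((88−82)/20) = 5.8·10^(6.0/20) = 11.57 m.

11.6 m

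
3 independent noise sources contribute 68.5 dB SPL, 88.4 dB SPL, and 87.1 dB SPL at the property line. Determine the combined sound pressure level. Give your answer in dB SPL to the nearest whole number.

91 dB SPL

Incoherent sources combine by intensity addition: L_total = 10·log₁₀(Σ 10^(L_i/10)).
Σ 10^(L/10) = 10^(68.5/10) + 10^(88.4/10) + 10^(87.1/10) = 1.212e+09.
L_total = 10·log₁₀(1.212e+09) = 90.83 dB SPL.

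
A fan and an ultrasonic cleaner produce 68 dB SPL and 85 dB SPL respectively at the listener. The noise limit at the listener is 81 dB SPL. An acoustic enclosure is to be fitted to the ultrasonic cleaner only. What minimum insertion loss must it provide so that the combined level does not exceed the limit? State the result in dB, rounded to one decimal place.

The untreated sources together contribute 10^(68/10) = 6.310e+06, i.e. 68.00 dB SPL.
To meet 81 dB SPL overall, the treated ultrasonic cleaner may contribute at most 10^(81/10) − 6.310e+06 = 1.196e+08, i.e. 80.78 dB SPL.
Required insertion loss = 85 − 80.78 = 4.22 dB.

4.2 dB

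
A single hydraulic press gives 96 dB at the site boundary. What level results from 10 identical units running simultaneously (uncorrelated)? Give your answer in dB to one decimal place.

L_total = L₁ + 10·log₁₀ N for N identical incoherent sources.
L_total = 96 + 10·log₁₀(10) = 96 + 10.000 = 106.00 dB.

106.0 dB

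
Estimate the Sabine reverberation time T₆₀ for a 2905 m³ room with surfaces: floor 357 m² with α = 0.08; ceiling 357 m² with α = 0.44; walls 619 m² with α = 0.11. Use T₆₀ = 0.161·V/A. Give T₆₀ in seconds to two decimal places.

1.84 s

Total absorption A = 357·0.08 + 357·0.44 + 619·0.11 = 253.73 m² sabins.
T₆₀ = 0.161 × 2905 / 253.73 = 1.843 s.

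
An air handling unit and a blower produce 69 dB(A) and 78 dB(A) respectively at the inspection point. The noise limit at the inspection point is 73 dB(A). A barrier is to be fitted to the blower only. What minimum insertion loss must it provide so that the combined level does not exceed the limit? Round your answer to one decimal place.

7.2 dB

Fixed contribution from the other source: Σ 10^(L/10) = 10^(69/10) = 7.943e+06 (69.00 dB(A)).
The limit corresponds to 10^(73/10) = 1.995e+07; subtracting the fixed part leaves 1.201e+07 for the blower, i.e. 70.80 dB(A).
So the blower must be reduced from 78 to 70.80 dB(A): IL = 7.20 dB.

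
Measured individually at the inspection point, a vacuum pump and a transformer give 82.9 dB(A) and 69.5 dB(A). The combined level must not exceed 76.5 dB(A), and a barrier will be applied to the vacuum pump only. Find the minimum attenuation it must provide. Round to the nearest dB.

Everything except the vacuum pump sums to 10^(69.5/10) = 8.913e+06 in linear terms, 69.50 dB(A).
To meet 76.5 dB(A) overall, the treated vacuum pump may contribute at most 10^(76.5/10) − 8.913e+06 = 3.576e+07, i.e. 75.53 dB(A).
So the vacuum pump must be reduced from 82.9 to 75.53 dB(A): IL = 7.37 dB.

7 dB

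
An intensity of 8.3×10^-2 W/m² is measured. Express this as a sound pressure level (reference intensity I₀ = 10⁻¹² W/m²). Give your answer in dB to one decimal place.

Dividing by I₀ shifts the exponent by 12: I/I₀ = 8.3×10^10.
L = 10·(0.9191 + 10) = 109.19 dB.

109.2 dB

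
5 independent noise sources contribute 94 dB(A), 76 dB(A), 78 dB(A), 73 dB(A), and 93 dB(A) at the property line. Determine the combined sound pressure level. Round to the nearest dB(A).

97 dB(A)

Incoherent sources combine by intensity addition: L_total = 10·log₁₀(Σ 10^(L_i/10)).
Σ 10^(L/10) = 10^(94/10) + 10^(76/10) + 10^(78/10) + 10^(73/10) + 10^(93/10) = 4.630e+09.
L_total = 10·log₁₀(4.630e+09) = 96.66 dB(A).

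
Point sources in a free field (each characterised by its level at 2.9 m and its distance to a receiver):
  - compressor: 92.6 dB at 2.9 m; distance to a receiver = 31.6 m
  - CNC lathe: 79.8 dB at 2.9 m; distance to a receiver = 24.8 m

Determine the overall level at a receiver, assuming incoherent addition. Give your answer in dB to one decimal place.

Propagate each source to the receiver with L = L_ref − 20·log₁₀(r/r_ref), then add intensities.
compressor: 92.6 − 20·log₁₀(31.6/2.9) = 92.6 − 20.75 = 71.85 dB.
CNC lathe: 79.8 − 20·log₁₀(24.8/2.9) = 79.8 − 18.64 = 61.16 dB.
Σ 10^(L/10) = 1.663e+07 → L_total = 10·log₁₀(1.663e+07) = 72.21 dB.

72.2 dB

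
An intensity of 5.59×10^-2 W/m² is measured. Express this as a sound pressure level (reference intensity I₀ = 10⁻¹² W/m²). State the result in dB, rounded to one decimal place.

107.5 dB

L = 10·log₁₀(I/I₀) = 10·log₁₀(5.59×10^-2/10⁻¹²) = 10·log₁₀(5.59×10^10).
L = 10·(0.7474 + 10) = 107.47 dB.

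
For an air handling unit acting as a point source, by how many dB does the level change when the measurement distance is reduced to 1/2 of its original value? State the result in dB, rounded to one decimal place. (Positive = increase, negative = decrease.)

+6.0 dB

A point source loses 6 dB per doubling of distance; generally ΔL = −20·log₁₀(r₂/r₁).
ΔL = −20·log₁₀(0.5) = +6.02 dB.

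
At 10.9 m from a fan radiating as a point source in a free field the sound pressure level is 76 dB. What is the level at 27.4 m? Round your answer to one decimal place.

68.0 dB

For a point source, L₂ = L₁ − 20·log₁₀(r₂/r₁).
L₂ = 76 − 20·log₁₀(27.4/10.9) = 76 − 8.006 = 67.99 dB.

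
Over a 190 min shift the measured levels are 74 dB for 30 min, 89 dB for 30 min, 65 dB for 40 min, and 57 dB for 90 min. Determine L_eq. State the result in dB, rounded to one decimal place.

81.1 dB

L_eq = 10·log₁₀[(1/T)·Σ tᵢ·10^(Lᵢ/10)] with T = 190 min.
Σ tᵢ·10^(Lᵢ/10) = 30·10^(74/10) + 30·10^(89/10) + 40·10^(65/10) + 90·10^(57/10) = 2.476e+10.
L_eq = 10·log₁₀(2.476e+10/190) = 81.15 dB.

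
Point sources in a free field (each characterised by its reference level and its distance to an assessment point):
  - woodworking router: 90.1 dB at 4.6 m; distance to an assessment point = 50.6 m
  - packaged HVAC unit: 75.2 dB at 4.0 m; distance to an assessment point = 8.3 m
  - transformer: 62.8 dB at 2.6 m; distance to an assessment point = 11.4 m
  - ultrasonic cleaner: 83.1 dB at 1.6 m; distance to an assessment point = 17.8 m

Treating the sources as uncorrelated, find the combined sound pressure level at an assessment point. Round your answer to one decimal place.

Apply inverse-square spreading to bring every level to the receiver, then sum 10^(L/10).
woodworking router: 90.1 − 20·log₁₀(50.6/4.6) = 90.1 − 20.83 = 69.27 dB.
packaged HVAC unit: 75.2 − 20·log₁₀(8.3/4.0) = 75.2 − 6.34 = 68.86 dB.
transformer: 62.8 − 20·log₁₀(11.4/2.6) = 62.8 − 12.84 = 49.96 dB.
ultrasonic cleaner: 83.1 − 20·log₁₀(17.8/1.6) = 83.1 − 20.93 = 62.17 dB.
Σ 10^(L/10) = 1.790e+07 → L_total = 10·log₁₀(1.790e+07) = 72.53 dB.

72.5 dB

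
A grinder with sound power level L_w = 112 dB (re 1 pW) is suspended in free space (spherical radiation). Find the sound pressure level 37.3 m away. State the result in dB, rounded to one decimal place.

69.6 dB

Free-field spherical radiation: L_p = L_w − 10·log₁₀(4π·r²), r = 37.3 m.
4π·r² = 1.748e+04 m², 10·log₁₀ of that is 42.426 dB.
L_p = 112 − 42.426 = 69.57 dB.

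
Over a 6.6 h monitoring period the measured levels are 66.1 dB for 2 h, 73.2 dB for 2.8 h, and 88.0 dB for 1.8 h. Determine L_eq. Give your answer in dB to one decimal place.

L_eq = 10·log₁₀[(1/T)·Σ tᵢ·10^(Lᵢ/10)] with T = 6.6 h.
Σ tᵢ·10^(Lᵢ/10) = 2·10^(66.1/10) + 2.8·10^(73.2/10) + 1.8·10^(88.0/10) = 1.202e+09.
L_eq = 10·log₁₀(1.202e+09/6.6) = 82.60 dB.

82.6 dB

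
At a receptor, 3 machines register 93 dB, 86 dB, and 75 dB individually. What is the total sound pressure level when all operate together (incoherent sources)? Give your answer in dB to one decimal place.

93.8 dB

Incoherent sources combine by intensity addition: L_total = 10·log₁₀(Σ 10^(L_i/10)).
Σ 10^(L/10) = 10^(93/10) + 10^(86/10) + 10^(75/10) = 2.425e+09.
L_total = 10·log₁₀(2.425e+09) = 93.85 dB.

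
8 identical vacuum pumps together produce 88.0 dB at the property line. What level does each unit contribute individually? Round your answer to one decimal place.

For N identical incoherent sources L_total = L₁ + 10·log₁₀ N, so L₁ = 88.0 − 10·log₁₀(8) = 88.0 − 9.031.

79.0 dB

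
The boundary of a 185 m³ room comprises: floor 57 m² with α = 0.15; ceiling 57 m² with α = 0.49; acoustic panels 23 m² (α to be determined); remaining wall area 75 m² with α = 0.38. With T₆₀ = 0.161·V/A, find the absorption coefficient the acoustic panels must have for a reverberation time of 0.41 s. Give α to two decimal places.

0.33

A = 0.161·V/T₆₀ = 0.161·185/0.41 = 72.65 m² sabins.
Absorption from the other surfaces = 57·0.15 + 57·0.49 + 75·0.38 = 64.98 m², so the acoustic panels must supply 7.67 m² over 23 m².
α = 7.67/23 = 0.333.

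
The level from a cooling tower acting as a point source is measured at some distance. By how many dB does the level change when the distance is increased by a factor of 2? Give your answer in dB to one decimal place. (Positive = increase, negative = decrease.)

-6.0 dB

Point-source spreading: ΔL = −20·log₁₀(r₂/r₁).
ΔL = −20·log₁₀(2) = -6.02 dB.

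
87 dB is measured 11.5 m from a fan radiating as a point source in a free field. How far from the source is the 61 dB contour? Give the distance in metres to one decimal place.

229.5 m

For a point source L₁ − L₂ = 20·log₁₀(r₂/r₁), so r₂ = r₁·10^((L₁−L₂)/20).
r₂ = 11.5·10^((87−61)/20) = 11.5·10^(26.0/20) = 229.46 m.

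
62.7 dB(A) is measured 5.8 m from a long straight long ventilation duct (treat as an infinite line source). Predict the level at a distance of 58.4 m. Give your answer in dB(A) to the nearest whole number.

53 dB(A)

Line-source attenuation: ΔL = 10·log₁₀(r₂/r₁) = 10·log₁₀(58.4/5.8) = 10.030 dB.
L₂ = 62.7 − 10·log₁₀(58.4/5.8) = 62.7 − 10.030 = 52.67 dB(A).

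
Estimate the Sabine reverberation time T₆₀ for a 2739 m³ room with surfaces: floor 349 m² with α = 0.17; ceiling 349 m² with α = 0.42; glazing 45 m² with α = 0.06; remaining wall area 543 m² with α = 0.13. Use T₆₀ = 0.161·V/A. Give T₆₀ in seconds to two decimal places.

1.58 s

A = Σ Sᵢαᵢ = 349·0.17 + 349·0.42 + 45·0.06 + 543·0.13 = 279.20 m².
T₆₀ = 0.161·V/A = 0.161·2739/279.20 = 1.579 s.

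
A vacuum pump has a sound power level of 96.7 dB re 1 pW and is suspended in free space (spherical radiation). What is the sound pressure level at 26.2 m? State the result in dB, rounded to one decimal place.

57.3 dB

The power spreads over a sphere of area 4π·r², so L_p = L_w − 10·log₁₀(4π·r²).
4π·r² = 8626 m², 10·log₁₀ of that is 39.358 dB.
L_p = 96.7 − 39.358 = 57.34 dB.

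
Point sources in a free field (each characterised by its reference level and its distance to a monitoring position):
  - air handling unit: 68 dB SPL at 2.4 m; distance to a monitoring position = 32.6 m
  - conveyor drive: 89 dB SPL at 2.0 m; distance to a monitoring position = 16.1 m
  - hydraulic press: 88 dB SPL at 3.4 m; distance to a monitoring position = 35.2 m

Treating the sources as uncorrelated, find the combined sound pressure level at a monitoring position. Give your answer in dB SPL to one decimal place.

72.6 dB SPL

Propagate each source to the receiver with L = L_ref − 20·log₁₀(r/r_ref), then add intensities.
air handling unit: 68 − 20·log₁₀(32.6/2.4) = 68 − 22.66 = 45.34 dB SPL.
conveyor drive: 89 − 20·log₁₀(16.1/2.0) = 89 − 18.12 = 70.88 dB SPL.
hydraulic press: 88 − 20·log₁₀(35.2/3.4) = 88 − 20.30 = 67.70 dB SPL.
Σ 10^(L/10) = 1.818e+07 → L_total = 10·log₁₀(1.818e+07) = 72.60 dB SPL.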